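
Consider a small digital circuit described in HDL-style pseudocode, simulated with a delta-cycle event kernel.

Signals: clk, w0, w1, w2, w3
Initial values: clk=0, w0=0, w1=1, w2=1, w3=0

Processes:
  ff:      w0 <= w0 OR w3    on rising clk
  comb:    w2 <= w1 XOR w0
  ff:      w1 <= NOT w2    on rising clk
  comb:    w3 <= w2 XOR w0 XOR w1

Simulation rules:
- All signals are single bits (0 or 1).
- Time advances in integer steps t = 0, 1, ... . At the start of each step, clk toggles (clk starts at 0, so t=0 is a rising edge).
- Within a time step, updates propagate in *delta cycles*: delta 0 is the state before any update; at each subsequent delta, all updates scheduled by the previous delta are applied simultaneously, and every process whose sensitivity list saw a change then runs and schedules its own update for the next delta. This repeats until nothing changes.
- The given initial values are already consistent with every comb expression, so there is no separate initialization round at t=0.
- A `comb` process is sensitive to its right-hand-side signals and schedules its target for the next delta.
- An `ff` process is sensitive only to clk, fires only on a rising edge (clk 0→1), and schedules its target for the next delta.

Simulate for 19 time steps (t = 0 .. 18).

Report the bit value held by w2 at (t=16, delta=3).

t=0 Δ0: w3=0 clk=0 w2=1 w1=1 w0=0
  Δ1: clk:0→1
  Δ2: w1:1→0
  Δ3: w3:0→1, w2:1→0
  Δ4: w3:1→0
  (4Δ to stable)
t=1 Δ0: w3=0 clk=1 w2=0 w1=0 w0=0
  Δ1: clk:1→0
  (1Δ to stable)
t=2 Δ0: w3=0 clk=0 w2=0 w1=0 w0=0
  Δ1: clk:0→1
  Δ2: w1:0→1
  Δ3: w3:0→1, w2:0→1
  Δ4: w3:1→0
  (4Δ to stable)
t=3 Δ0: w3=0 clk=1 w2=1 w1=1 w0=0
  Δ1: clk:1→0
  (1Δ to stable)
t=4 Δ0: w3=0 clk=0 w2=1 w1=1 w0=0
  Δ1: clk:0→1
  Δ2: w1:1→0
  Δ3: w3:0→1, w2:1→0
  Δ4: w3:1→0
  (4Δ to stable)
t=5 Δ0: w3=0 clk=1 w2=0 w1=0 w0=0
  Δ1: clk:1→0
  (1Δ to stable)
t=6 Δ0: w3=0 clk=0 w2=0 w1=0 w0=0
  Δ1: clk:0→1
  Δ2: w1:0→1
  Δ3: w3:0→1, w2:0→1
  Δ4: w3:1→0
  (4Δ to stable)
t=7 Δ0: w3=0 clk=1 w2=1 w1=1 w0=0
  Δ1: clk:1→0
  (1Δ to stable)
t=8 Δ0: w3=0 clk=0 w2=1 w1=1 w0=0
  Δ1: clk:0→1
  Δ2: w1:1→0
  Δ3: w3:0→1, w2:1→0
  Δ4: w3:1→0
  (4Δ to stable)
t=9 Δ0: w3=0 clk=1 w2=0 w1=0 w0=0
  Δ1: clk:1→0
  (1Δ to stable)
t=10 Δ0: w3=0 clk=0 w2=0 w1=0 w0=0
  Δ1: clk:0→1
  Δ2: w1:0→1
  Δ3: w3:0→1, w2:0→1
  Δ4: w3:1→0
  (4Δ to stable)
t=11 Δ0: w3=0 clk=1 w2=1 w1=1 w0=0
  Δ1: clk:1→0
  (1Δ to stable)
t=12 Δ0: w3=0 clk=0 w2=1 w1=1 w0=0
  Δ1: clk:0→1
  Δ2: w1:1→0
  Δ3: w3:0→1, w2:1→0
  Δ4: w3:1→0
  (4Δ to stable)
t=13 Δ0: w3=0 clk=1 w2=0 w1=0 w0=0
  Δ1: clk:1→0
  (1Δ to stable)
t=14 Δ0: w3=0 clk=0 w2=0 w1=0 w0=0
  Δ1: clk:0→1
  Δ2: w1:0→1
  Δ3: w3:0→1, w2:0→1
  Δ4: w3:1→0
  (4Δ to stable)
t=15 Δ0: w3=0 clk=1 w2=1 w1=1 w0=0
  Δ1: clk:1→0
  (1Δ to stable)
t=16 Δ0: w3=0 clk=0 w2=1 w1=1 w0=0
  Δ1: clk:0→1
  Δ2: w1:1→0
  Δ3: w3:0→1, w2:1→0
  Δ4: w3:1→0
  (4Δ to stable)
t=17 Δ0: w3=0 clk=1 w2=0 w1=0 w0=0
  Δ1: clk:1→0
  (1Δ to stable)
t=18 Δ0: w3=0 clk=0 w2=0 w1=0 w0=0
  Δ1: clk:0→1
  Δ2: w1:0→1
  Δ3: w3:0→1, w2:0→1
  Δ4: w3:1→0
  (4Δ to stable)

0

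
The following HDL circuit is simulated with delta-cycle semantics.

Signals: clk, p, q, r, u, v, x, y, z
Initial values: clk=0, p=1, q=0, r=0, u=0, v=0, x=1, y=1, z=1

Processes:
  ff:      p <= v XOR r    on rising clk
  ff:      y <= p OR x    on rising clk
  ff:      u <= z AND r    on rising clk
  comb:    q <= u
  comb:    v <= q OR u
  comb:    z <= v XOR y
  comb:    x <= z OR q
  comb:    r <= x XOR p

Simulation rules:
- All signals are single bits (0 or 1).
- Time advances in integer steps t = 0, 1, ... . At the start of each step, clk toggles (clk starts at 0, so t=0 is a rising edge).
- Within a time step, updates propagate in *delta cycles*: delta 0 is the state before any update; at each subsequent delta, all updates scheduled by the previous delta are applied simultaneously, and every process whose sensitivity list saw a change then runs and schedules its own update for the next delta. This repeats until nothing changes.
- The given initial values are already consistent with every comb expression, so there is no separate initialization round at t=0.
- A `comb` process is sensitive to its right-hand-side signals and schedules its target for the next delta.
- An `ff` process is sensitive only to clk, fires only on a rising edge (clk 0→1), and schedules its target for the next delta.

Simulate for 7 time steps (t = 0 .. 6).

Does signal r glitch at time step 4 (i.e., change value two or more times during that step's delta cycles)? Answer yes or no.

t=0 Δ0: q=0 p=1 x=1 y=1 z=1 clk=0 u=0 r=0 v=0
  Δ1: clk:0→1
  Δ2: p:1→0
  Δ3: r:0→1
  (3Δ to stable)
t=1 Δ0: q=0 p=0 x=1 y=1 z=1 clk=1 u=0 r=1 v=0
  Δ1: clk:1→0
  (1Δ to stable)
t=2 Δ0: q=0 p=0 x=1 y=1 z=1 clk=0 u=0 r=1 v=0
  Δ1: clk:0→1
  Δ2: p:0→1, u:0→1
  Δ3: q:0→1, r:1→0, v:0→1
  Δ4: z:1→0
  (4Δ to stable)
t=3 Δ0: q=1 p=1 x=1 y=1 z=0 clk=1 u=1 r=0 v=1
  Δ1: clk:1→0
  (1Δ to stable)
t=4 Δ0: q=1 p=1 x=1 y=1 z=0 clk=0 u=1 r=0 v=1
  Δ1: clk:0→1
  Δ2: u:1→0
  Δ3: q:1→0
  Δ4: x:1→0, v:1→0
  Δ5: z:0→1, r:0→1
  Δ6: x:0→1
  Δ7: r:1→0
  (7Δ to stable)
t=5 Δ0: q=0 p=1 x=1 y=1 z=1 clk=1 u=0 r=0 v=0
  Δ1: clk:1→0
  (1Δ to stable)
t=6 Δ0: q=0 p=1 x=1 y=1 z=1 clk=0 u=0 r=0 v=0
  Δ1: clk:0→1
  Δ2: p:1→0
  Δ3: r:0→1
  (3Δ to stable)

yes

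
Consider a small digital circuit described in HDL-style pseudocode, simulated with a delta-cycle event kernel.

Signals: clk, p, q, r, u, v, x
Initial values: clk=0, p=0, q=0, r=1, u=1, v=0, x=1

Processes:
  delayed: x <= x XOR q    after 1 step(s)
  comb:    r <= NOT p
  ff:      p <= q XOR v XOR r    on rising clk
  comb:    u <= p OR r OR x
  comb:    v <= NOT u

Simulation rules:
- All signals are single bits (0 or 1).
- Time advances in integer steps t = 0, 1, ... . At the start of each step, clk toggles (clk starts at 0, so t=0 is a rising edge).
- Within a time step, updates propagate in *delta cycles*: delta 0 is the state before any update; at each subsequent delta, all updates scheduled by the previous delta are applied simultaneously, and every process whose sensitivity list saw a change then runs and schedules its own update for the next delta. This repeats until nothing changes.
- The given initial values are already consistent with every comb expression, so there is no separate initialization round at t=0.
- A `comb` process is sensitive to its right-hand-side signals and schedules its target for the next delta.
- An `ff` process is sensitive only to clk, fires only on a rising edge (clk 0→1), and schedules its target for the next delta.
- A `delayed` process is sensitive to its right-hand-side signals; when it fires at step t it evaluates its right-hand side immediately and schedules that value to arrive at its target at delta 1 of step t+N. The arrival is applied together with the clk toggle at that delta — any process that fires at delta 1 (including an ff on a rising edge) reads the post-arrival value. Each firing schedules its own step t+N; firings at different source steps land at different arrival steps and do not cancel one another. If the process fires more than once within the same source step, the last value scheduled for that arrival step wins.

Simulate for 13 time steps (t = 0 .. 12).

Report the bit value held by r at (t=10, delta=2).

t=0 Δ0: r=1 clk=0 p=0 q=0 x=1 u=1 v=0
  Δ1: clk:0→1
  Δ2: p:0→1
  Δ3: r:1→0
  (3Δ to stable)
t=1 Δ0: r=0 clk=1 p=1 q=0 x=1 u=1 v=0
  Δ1: clk:1→0
  (1Δ to stable)
t=2 Δ0: r=0 clk=0 p=1 q=0 x=1 u=1 v=0
  Δ1: clk:0→1
  Δ2: p:1→0
  Δ3: r:0→1
  (3Δ to stable)
t=3 Δ0: r=1 clk=1 p=0 q=0 x=1 u=1 v=0
  Δ1: clk:1→0
  (1Δ to stable)
t=4 Δ0: r=1 clk=0 p=0 q=0 x=1 u=1 v=0
  Δ1: clk:0→1
  Δ2: p:0→1
  Δ3: r:1→0
  (3Δ to stable)
t=5 Δ0: r=0 clk=1 p=1 q=0 x=1 u=1 v=0
  Δ1: clk:1→0
  (1Δ to stable)
t=6 Δ0: r=0 clk=0 p=1 q=0 x=1 u=1 v=0
  Δ1: clk:0→1
  Δ2: p:1→0
  Δ3: r:0→1
  (3Δ to stable)
t=7 Δ0: r=1 clk=1 p=0 q=0 x=1 u=1 v=0
  Δ1: clk:1→0
  (1Δ to stable)
t=8 Δ0: r=1 clk=0 p=0 q=0 x=1 u=1 v=0
  Δ1: clk:0→1
  Δ2: p:0→1
  Δ3: r:1→0
  (3Δ to stable)
t=9 Δ0: r=0 clk=1 p=1 q=0 x=1 u=1 v=0
  Δ1: clk:1→0
  (1Δ to stable)
t=10 Δ0: r=0 clk=0 p=1 q=0 x=1 u=1 v=0
  Δ1: clk:0→1
  Δ2: p:1→0
  Δ3: r:0→1
  (3Δ to stable)
t=11 Δ0: r=1 clk=1 p=0 q=0 x=1 u=1 v=0
  Δ1: clk:1→0
  (1Δ to stable)
t=12 Δ0: r=1 clk=0 p=0 q=0 x=1 u=1 v=0
  Δ1: clk:0→1
  Δ2: p:0→1
  Δ3: r:1→0
  (3Δ to stable)

0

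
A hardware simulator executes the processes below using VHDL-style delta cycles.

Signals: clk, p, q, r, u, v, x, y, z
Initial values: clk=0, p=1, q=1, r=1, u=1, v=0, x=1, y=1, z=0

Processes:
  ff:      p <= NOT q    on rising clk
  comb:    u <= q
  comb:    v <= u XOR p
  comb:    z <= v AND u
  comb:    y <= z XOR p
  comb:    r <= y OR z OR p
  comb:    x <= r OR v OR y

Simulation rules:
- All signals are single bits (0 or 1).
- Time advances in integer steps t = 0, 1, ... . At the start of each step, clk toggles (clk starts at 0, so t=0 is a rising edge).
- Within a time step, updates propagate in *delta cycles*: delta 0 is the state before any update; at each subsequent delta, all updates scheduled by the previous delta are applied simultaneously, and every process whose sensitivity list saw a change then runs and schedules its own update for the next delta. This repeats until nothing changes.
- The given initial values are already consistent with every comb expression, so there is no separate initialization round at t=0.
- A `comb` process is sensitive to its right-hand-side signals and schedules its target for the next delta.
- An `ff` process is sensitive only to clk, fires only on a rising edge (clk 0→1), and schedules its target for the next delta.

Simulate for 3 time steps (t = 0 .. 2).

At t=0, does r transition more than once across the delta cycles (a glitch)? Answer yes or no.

t=0 Δ0: v=0 r=1 u=1 y=1 clk=0 p=1 x=1 q=1 z=0
  Δ1: clk:0→1
  Δ2: p:1→0
  Δ3: v:0→1, y:1→0
  Δ4: r:1→0, z:0→1
  Δ5: r:0→1, y:0→1
  (5Δ to stable)
t=1 Δ0: v=1 r=1 u=1 y=1 clk=1 p=0 x=1 q=1 z=1
  Δ1: clk:1→0
  (1Δ to stable)
t=2 Δ0: v=1 r=1 u=1 y=1 clk=0 p=0 x=1 q=1 z=1
  Δ1: clk:0→1
  (1Δ to stable)

yes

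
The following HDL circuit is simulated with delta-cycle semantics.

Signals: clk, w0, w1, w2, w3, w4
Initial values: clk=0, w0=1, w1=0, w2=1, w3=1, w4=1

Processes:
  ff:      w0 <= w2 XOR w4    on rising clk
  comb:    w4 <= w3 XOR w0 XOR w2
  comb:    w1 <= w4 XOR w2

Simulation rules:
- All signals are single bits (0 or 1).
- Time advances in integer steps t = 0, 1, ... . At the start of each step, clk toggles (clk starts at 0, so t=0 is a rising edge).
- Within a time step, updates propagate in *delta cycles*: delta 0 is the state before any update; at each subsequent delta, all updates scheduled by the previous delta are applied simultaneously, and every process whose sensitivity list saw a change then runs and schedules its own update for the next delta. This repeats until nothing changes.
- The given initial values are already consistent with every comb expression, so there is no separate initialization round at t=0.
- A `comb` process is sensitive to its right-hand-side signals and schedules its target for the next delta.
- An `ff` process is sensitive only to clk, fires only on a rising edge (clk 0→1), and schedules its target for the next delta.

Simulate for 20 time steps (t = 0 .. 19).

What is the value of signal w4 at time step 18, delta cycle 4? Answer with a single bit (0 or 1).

1

t0.Δ0 w4=1 w3=1 w2=1 w0=1 clk=0 w1=0
t0.Δ1 w4=1 w3=1 w2=1 w0=1 clk=1 w1=0
t0.Δ2 w4=1 w3=1 w2=1 w0=0 clk=1 w1=0
t0.Δ3 w4=0 w3=1 w2=1 w0=0 clk=1 w1=0
t0.Δ4 w4=0 w3=1 w2=1 w0=0 clk=1 w1=1
t1.Δ0 w4=0 w3=1 w2=1 w0=0 clk=1 w1=1
t1.Δ1 w4=0 w3=1 w2=1 w0=0 clk=0 w1=1
t2.Δ0 w4=0 w3=1 w2=1 w0=0 clk=0 w1=1
t2.Δ1 w4=0 w3=1 w2=1 w0=0 clk=1 w1=1
t2.Δ2 w4=0 w3=1 w2=1 w0=1 clk=1 w1=1
t2.Δ3 w4=1 w3=1 w2=1 w0=1 clk=1 w1=1
t2.Δ4 w4=1 w3=1 w2=1 w0=1 clk=1 w1=0
t3.Δ0 w4=1 w3=1 w2=1 w0=1 clk=1 w1=0
t3.Δ1 w4=1 w3=1 w2=1 w0=1 clk=0 w1=0
t4.Δ0 w4=1 w3=1 w2=1 w0=1 clk=0 w1=0
t4.Δ1 w4=1 w3=1 w2=1 w0=1 clk=1 w1=0
t4.Δ2 w4=1 w3=1 w2=1 w0=0 clk=1 w1=0
t4.Δ3 w4=0 w3=1 w2=1 w0=0 clk=1 w1=0
t4.Δ4 w4=0 w3=1 w2=1 w0=0 clk=1 w1=1
t5.Δ0 w4=0 w3=1 w2=1 w0=0 clk=1 w1=1
t5.Δ1 w4=0 w3=1 w2=1 w0=0 clk=0 w1=1
t6.Δ0 w4=0 w3=1 w2=1 w0=0 clk=0 w1=1
t6.Δ1 w4=0 w3=1 w2=1 w0=0 clk=1 w1=1
t6.Δ2 w4=0 w3=1 w2=1 w0=1 clk=1 w1=1
t6.Δ3 w4=1 w3=1 w2=1 w0=1 clk=1 w1=1
t6.Δ4 w4=1 w3=1 w2=1 w0=1 clk=1 w1=0
t7.Δ0 w4=1 w3=1 w2=1 w0=1 clk=1 w1=0
t7.Δ1 w4=1 w3=1 w2=1 w0=1 clk=0 w1=0
t8.Δ0 w4=1 w3=1 w2=1 w0=1 clk=0 w1=0
t8.Δ1 w4=1 w3=1 w2=1 w0=1 clk=1 w1=0
t8.Δ2 w4=1 w3=1 w2=1 w0=0 clk=1 w1=0
t8.Δ3 w4=0 w3=1 w2=1 w0=0 clk=1 w1=0
t8.Δ4 w4=0 w3=1 w2=1 w0=0 clk=1 w1=1
t9.Δ0 w4=0 w3=1 w2=1 w0=0 clk=1 w1=1
t9.Δ1 w4=0 w3=1 w2=1 w0=0 clk=0 w1=1
t10.Δ0 w4=0 w3=1 w2=1 w0=0 clk=0 w1=1
t10.Δ1 w4=0 w3=1 w2=1 w0=0 clk=1 w1=1
t10.Δ2 w4=0 w3=1 w2=1 w0=1 clk=1 w1=1
t10.Δ3 w4=1 w3=1 w2=1 w0=1 clk=1 w1=1
t10.Δ4 w4=1 w3=1 w2=1 w0=1 clk=1 w1=0
t11.Δ0 w4=1 w3=1 w2=1 w0=1 clk=1 w1=0
t11.Δ1 w4=1 w3=1 w2=1 w0=1 clk=0 w1=0
t12.Δ0 w4=1 w3=1 w2=1 w0=1 clk=0 w1=0
t12.Δ1 w4=1 w3=1 w2=1 w0=1 clk=1 w1=0
t12.Δ2 w4=1 w3=1 w2=1 w0=0 clk=1 w1=0
t12.Δ3 w4=0 w3=1 w2=1 w0=0 clk=1 w1=0
t12.Δ4 w4=0 w3=1 w2=1 w0=0 clk=1 w1=1
t13.Δ0 w4=0 w3=1 w2=1 w0=0 clk=1 w1=1
t13.Δ1 w4=0 w3=1 w2=1 w0=0 clk=0 w1=1
t14.Δ0 w4=0 w3=1 w2=1 w0=0 clk=0 w1=1
t14.Δ1 w4=0 w3=1 w2=1 w0=0 clk=1 w1=1
t14.Δ2 w4=0 w3=1 w2=1 w0=1 clk=1 w1=1
t14.Δ3 w4=1 w3=1 w2=1 w0=1 clk=1 w1=1
t14.Δ4 w4=1 w3=1 w2=1 w0=1 clk=1 w1=0
t15.Δ0 w4=1 w3=1 w2=1 w0=1 clk=1 w1=0
t15.Δ1 w4=1 w3=1 w2=1 w0=1 clk=0 w1=0
t16.Δ0 w4=1 w3=1 w2=1 w0=1 clk=0 w1=0
t16.Δ1 w4=1 w3=1 w2=1 w0=1 clk=1 w1=0
t16.Δ2 w4=1 w3=1 w2=1 w0=0 clk=1 w1=0
t16.Δ3 w4=0 w3=1 w2=1 w0=0 clk=1 w1=0
t16.Δ4 w4=0 w3=1 w2=1 w0=0 clk=1 w1=1
t17.Δ0 w4=0 w3=1 w2=1 w0=0 clk=1 w1=1
t17.Δ1 w4=0 w3=1 w2=1 w0=0 clk=0 w1=1
t18.Δ0 w4=0 w3=1 w2=1 w0=0 clk=0 w1=1
t18.Δ1 w4=0 w3=1 w2=1 w0=0 clk=1 w1=1
t18.Δ2 w4=0 w3=1 w2=1 w0=1 clk=1 w1=1
t18.Δ3 w4=1 w3=1 w2=1 w0=1 clk=1 w1=1
t18.Δ4 w4=1 w3=1 w2=1 w0=1 clk=1 w1=0
t19.Δ0 w4=1 w3=1 w2=1 w0=1 clk=1 w1=0
t19.Δ1 w4=1 w3=1 w2=1 w0=1 clk=0 w1=0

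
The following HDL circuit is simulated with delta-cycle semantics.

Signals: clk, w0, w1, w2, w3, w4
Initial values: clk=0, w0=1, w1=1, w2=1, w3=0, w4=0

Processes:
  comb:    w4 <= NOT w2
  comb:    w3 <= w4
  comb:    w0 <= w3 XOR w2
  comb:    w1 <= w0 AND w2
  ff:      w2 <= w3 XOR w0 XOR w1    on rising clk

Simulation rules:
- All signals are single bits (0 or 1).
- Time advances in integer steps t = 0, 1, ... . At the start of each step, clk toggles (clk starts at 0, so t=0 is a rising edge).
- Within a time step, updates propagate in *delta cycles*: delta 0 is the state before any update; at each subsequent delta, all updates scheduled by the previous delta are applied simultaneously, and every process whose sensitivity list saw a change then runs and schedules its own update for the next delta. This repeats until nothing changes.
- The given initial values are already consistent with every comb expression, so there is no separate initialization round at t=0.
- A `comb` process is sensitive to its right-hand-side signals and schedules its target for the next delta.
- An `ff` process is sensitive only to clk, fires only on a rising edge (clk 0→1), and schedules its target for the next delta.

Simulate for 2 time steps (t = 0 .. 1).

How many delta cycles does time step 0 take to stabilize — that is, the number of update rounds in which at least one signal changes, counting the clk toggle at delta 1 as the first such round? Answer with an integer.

5

t0.Δ0 w0=1 w2=1 w3=0 w1=1 clk=0 w4=0
t0.Δ1 w0=1 w2=1 w3=0 w1=1 clk=1 w4=0
t0.Δ2 w0=1 w2=0 w3=0 w1=1 clk=1 w4=0
t0.Δ3 w0=0 w2=0 w3=0 w1=0 clk=1 w4=1
t0.Δ4 w0=0 w2=0 w3=1 w1=0 clk=1 w4=1
t0.Δ5 w0=1 w2=0 w3=1 w1=0 clk=1 w4=1
t1.Δ0 w0=1 w2=0 w3=1 w1=0 clk=1 w4=1
t1.Δ1 w0=1 w2=0 w3=1 w1=0 clk=0 w4=1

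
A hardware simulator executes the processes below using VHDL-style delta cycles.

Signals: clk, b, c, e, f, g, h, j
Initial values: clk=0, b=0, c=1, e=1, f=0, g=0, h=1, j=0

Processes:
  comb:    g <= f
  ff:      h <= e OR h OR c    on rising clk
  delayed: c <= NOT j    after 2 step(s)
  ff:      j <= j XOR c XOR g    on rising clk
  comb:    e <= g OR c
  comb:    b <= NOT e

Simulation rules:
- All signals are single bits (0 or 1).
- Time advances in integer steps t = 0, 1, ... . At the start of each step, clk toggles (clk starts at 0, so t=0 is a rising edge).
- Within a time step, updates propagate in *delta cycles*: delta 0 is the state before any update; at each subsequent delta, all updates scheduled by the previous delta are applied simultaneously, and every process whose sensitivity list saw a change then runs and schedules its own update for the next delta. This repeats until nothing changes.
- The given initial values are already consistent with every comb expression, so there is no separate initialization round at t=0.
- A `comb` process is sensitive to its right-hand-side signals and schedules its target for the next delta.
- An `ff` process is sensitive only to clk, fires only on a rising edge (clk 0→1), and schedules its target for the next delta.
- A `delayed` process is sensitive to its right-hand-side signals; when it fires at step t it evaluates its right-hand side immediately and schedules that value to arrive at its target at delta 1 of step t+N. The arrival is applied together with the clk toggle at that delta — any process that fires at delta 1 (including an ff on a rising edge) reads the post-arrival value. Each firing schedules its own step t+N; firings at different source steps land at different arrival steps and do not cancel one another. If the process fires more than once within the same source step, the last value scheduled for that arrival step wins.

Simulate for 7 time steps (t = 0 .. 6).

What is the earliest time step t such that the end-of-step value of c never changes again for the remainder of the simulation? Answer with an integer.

2

t=0 Δ0: e=1 c=1 j=0 g=0 f=0 b=0 clk=0 h=1
  Δ1: clk:0→1
  Δ2: j:0→1
  (2Δ to stable)
t=1 Δ0: e=1 c=1 j=1 g=0 f=0 b=0 clk=1 h=1
  Δ1: clk:1→0
  (1Δ to stable)
t=2 Δ0: e=1 c=1 j=1 g=0 f=0 b=0 clk=0 h=1
  Δ1: c:1→0, clk:0→1
  Δ2: e:1→0
  Δ3: b:0→1
  (3Δ to stable)
t=3 Δ0: e=0 c=0 j=1 g=0 f=0 b=1 clk=1 h=1
  Δ1: clk:1→0
  (1Δ to stable)
t=4 Δ0: e=0 c=0 j=1 g=0 f=0 b=1 clk=0 h=1
  Δ1: clk:0→1
  (1Δ to stable)
t=5 Δ0: e=0 c=0 j=1 g=0 f=0 b=1 clk=1 h=1
  Δ1: clk:1→0
  (1Δ to stable)
t=6 Δ0: e=0 c=0 j=1 g=0 f=0 b=1 clk=0 h=1
  Δ1: clk:0→1
  (1Δ to stable)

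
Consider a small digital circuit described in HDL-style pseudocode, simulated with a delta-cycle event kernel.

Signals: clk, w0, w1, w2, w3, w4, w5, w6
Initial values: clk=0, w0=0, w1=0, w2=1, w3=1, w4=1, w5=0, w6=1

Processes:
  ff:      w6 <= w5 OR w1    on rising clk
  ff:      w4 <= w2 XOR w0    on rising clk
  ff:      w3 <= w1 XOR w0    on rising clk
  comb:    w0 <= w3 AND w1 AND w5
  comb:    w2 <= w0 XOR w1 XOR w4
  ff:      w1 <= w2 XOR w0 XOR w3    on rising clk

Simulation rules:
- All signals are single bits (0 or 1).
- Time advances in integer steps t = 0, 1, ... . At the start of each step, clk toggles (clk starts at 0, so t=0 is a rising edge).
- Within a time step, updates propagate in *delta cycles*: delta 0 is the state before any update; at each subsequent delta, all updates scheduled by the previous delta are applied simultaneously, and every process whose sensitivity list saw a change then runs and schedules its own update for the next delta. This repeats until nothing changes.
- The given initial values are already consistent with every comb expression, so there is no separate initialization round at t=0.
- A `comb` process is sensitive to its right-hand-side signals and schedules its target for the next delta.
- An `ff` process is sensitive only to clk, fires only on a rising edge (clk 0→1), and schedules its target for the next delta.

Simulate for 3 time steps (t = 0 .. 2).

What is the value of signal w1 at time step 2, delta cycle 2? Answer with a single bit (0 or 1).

[bits: w4,w2,w1,w5,clk,w3,w0,w6]
t=0: Δ0=11000101 Δ1=11001101 Δ2=11001000 | 2Δ
t=1: Δ0=11001000 Δ1=11000000 | 1Δ
t=2: Δ0=11000000 Δ1=11001000 Δ2=11101000 Δ3=10101000 | 3Δ

1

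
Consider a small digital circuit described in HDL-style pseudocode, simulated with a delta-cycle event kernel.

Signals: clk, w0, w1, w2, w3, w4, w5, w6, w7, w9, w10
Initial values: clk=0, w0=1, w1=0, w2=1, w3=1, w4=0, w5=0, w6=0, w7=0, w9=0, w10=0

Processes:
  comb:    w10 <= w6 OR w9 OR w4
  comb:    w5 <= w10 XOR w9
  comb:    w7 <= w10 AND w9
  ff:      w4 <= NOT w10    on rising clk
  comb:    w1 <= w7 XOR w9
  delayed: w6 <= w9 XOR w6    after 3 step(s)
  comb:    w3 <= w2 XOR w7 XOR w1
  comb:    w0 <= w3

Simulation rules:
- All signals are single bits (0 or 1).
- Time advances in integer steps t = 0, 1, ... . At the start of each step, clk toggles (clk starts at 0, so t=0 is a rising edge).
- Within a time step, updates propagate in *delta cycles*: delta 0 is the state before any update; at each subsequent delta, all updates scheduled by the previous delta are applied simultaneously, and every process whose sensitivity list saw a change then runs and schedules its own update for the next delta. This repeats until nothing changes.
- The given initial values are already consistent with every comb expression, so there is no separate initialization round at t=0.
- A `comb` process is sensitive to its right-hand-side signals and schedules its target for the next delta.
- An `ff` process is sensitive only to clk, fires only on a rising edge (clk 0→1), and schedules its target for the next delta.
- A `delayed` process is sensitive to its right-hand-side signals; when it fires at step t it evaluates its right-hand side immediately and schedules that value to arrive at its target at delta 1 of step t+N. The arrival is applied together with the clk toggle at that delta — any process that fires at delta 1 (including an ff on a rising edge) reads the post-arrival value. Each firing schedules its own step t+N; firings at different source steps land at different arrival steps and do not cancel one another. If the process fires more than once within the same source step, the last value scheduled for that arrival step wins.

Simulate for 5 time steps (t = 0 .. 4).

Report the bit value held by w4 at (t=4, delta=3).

1

[bits: w1,w5,clk,w2,w4,w9,w6,w10,w3,w0,w7]
t=0: Δ0=00010000110 Δ1=00110000110 Δ2=00111000110 Δ3=00111001110 Δ4=01111001110 | 4Δ
t=1: Δ0=01111001110 Δ1=01011001110 | 1Δ
t=2: Δ0=01011001110 Δ1=01111001110 Δ2=01110001110 Δ3=01110000110 Δ4=00110000110 | 4Δ
t=3: Δ0=00110000110 Δ1=00010000110 | 1Δ
t=4: Δ0=00010000110 Δ1=00110000110 Δ2=00111000110 Δ3=00111001110 Δ4=01111001110 | 4Δ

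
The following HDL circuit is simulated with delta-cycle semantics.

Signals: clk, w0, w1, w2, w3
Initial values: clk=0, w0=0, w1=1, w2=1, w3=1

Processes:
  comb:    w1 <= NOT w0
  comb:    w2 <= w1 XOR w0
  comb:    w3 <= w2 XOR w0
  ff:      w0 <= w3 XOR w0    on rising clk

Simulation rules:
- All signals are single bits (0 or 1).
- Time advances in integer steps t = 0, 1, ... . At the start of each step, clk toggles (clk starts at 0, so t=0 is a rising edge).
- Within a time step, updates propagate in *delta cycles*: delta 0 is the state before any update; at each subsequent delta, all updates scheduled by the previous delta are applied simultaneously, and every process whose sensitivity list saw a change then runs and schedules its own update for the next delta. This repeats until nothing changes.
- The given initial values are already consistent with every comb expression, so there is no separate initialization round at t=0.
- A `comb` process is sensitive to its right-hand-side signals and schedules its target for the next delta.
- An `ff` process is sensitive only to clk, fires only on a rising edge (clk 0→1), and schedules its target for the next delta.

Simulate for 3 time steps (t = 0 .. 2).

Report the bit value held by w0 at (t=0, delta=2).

t0.Δ0 clk=0 w2=1 w3=1 w0=0 w1=1
t0.Δ1 clk=1 w2=1 w3=1 w0=0 w1=1
t0.Δ2 clk=1 w2=1 w3=1 w0=1 w1=1
t0.Δ3 clk=1 w2=0 w3=0 w0=1 w1=0
t0.Δ4 clk=1 w2=1 w3=1 w0=1 w1=0
t0.Δ5 clk=1 w2=1 w3=0 w0=1 w1=0
t1.Δ0 clk=1 w2=1 w3=0 w0=1 w1=0
t1.Δ1 clk=0 w2=1 w3=0 w0=1 w1=0
t2.Δ0 clk=0 w2=1 w3=0 w0=1 w1=0
t2.Δ1 clk=1 w2=1 w3=0 w0=1 w1=0

1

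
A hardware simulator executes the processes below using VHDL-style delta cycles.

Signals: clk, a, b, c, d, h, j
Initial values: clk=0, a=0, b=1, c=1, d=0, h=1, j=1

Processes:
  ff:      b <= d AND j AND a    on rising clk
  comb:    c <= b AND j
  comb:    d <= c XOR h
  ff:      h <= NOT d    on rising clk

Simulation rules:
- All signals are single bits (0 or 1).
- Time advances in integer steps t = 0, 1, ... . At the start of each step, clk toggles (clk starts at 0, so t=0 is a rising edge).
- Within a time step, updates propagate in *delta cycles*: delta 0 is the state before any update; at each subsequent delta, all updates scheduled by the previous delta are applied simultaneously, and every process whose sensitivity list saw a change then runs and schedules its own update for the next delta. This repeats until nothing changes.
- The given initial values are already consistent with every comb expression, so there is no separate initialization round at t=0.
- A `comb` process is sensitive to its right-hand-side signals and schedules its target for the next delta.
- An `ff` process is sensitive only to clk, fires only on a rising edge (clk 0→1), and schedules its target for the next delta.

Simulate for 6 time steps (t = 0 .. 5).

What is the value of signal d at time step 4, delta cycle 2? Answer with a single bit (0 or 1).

0

[bits: clk,d,b,a,j,h,c]
t=0: Δ0=0010111 Δ1=1010111 Δ2=1000111 Δ3=1000110 Δ4=1100110 | 4Δ
t=1: Δ0=1100110 Δ1=0100110 | 1Δ
t=2: Δ0=0100110 Δ1=1100110 Δ2=1100100 Δ3=1000100 | 3Δ
t=3: Δ0=1000100 Δ1=0000100 | 1Δ
t=4: Δ0=0000100 Δ1=1000100 Δ2=1000110 Δ3=1100110 | 3Δ
t=5: Δ0=1100110 Δ1=0100110 | 1Δ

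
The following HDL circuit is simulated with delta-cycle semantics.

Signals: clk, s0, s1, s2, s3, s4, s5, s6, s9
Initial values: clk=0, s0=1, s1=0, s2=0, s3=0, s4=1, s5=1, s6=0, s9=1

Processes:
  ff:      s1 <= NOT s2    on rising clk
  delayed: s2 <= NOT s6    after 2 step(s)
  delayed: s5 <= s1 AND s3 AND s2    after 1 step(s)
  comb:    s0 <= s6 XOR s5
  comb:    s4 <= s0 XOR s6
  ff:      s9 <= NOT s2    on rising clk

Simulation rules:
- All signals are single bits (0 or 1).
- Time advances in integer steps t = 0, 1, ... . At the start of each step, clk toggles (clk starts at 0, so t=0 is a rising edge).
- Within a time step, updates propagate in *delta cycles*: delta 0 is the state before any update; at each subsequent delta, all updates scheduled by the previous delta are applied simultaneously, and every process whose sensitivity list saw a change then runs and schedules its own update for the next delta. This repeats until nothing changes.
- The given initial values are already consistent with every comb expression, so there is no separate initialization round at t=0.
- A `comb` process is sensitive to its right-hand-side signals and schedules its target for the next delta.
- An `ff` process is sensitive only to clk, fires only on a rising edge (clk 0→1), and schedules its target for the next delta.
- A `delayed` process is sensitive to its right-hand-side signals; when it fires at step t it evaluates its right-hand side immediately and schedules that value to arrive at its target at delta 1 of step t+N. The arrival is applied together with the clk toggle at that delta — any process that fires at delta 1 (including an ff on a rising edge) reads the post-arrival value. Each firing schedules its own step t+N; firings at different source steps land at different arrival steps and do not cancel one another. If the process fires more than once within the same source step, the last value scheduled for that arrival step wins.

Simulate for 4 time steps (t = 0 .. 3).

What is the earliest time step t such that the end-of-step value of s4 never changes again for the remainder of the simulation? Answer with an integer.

t=0 Δ0: s9=1 s0=1 s6=0 s1=0 s2=0 clk=0 s5=1 s4=1 s3=0
  Δ1: clk:0→1
  Δ2: s1:0→1
  (2Δ to stable)
t=1 Δ0: s9=1 s0=1 s6=0 s1=1 s2=0 clk=1 s5=1 s4=1 s3=0
  Δ1: clk:1→0, s5:1→0
  Δ2: s0:1→0
  Δ3: s4:1→0
  (3Δ to stable)
t=2 Δ0: s9=1 s0=0 s6=0 s1=1 s2=0 clk=0 s5=0 s4=0 s3=0
  Δ1: clk:0→1
  (1Δ to stable)
t=3 Δ0: s9=1 s0=0 s6=0 s1=1 s2=0 clk=1 s5=0 s4=0 s3=0
  Δ1: clk:1→0
  (1Δ to stable)

1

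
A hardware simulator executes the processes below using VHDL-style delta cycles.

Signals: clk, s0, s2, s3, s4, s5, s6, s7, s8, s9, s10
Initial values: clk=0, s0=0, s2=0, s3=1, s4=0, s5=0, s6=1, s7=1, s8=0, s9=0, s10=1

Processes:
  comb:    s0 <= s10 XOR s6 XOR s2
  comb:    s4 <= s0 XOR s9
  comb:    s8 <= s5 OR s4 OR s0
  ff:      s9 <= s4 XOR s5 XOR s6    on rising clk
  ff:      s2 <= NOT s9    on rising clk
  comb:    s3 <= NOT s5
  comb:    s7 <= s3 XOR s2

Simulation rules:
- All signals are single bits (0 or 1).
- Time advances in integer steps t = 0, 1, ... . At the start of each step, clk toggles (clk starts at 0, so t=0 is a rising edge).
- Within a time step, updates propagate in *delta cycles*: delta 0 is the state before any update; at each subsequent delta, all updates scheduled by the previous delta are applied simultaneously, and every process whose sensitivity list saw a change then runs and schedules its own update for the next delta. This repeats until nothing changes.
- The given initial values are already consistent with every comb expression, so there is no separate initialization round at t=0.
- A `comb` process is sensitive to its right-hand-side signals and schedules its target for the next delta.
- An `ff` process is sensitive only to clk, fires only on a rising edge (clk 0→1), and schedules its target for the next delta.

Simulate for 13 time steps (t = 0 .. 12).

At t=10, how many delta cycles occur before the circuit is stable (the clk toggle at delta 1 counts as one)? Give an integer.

[bits: s6,s4,clk,s2,s10,s9,s3,s7,s8,s5,s0]
t=0: Δ0=10001011000 Δ1=10101011000 Δ2=10111111000 Δ3=11111110001 Δ4=10111110101 | 4Δ
t=1: Δ0=10111110101 Δ1=10011110101 | 1Δ
t=2: Δ0=10011110101 Δ1=10111110101 Δ2=10101110101 Δ3=10101111100 Δ4=11101111000 Δ5=11101111100 | 5Δ
t=3: Δ0=11101111100 Δ1=11001111100 | 1Δ
t=4: Δ0=11001111100 Δ1=11101111100 Δ2=11101011100 Δ3=10101011100 Δ4=10101011000 | 4Δ
t=5: Δ0=10101011000 Δ1=10001011000 | 1Δ
t=6: Δ0=10001011000 Δ1=10101011000 Δ2=10111111000 Δ3=11111110001 Δ4=10111110101 | 4Δ
t=7: Δ0=10111110101 Δ1=10011110101 | 1Δ
t=8: Δ0=10011110101 Δ1=10111110101 Δ2=10101110101 Δ3=10101111100 Δ4=11101111000 Δ5=11101111100 | 5Δ
t=9: Δ0=11101111100 Δ1=11001111100 | 1Δ
t=10: Δ0=11001111100 Δ1=11101111100 Δ2=11101011100 Δ3=10101011100 Δ4=10101011000 | 4Δ
t=11: Δ0=10101011000 Δ1=10001011000 | 1Δ
t=12: Δ0=10001011000 Δ1=10101011000 Δ2=10111111000 Δ3=11111110001 Δ4=10111110101 | 4Δ

4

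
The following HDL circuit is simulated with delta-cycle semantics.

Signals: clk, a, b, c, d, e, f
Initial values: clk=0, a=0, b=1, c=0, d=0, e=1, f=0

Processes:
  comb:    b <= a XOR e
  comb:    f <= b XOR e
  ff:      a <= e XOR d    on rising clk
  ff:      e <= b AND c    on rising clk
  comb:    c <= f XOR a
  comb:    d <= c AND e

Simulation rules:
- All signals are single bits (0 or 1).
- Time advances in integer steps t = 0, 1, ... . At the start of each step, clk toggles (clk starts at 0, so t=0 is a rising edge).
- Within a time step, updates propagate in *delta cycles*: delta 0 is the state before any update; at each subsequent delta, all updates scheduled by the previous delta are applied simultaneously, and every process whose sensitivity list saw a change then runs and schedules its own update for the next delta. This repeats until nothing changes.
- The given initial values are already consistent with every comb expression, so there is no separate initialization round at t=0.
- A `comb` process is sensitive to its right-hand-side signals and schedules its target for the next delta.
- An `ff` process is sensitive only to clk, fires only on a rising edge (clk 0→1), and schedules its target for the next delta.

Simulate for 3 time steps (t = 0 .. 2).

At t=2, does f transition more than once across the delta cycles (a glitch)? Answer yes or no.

no

[bits: b,c,clk,a,d,f,e]
t=0: Δ0=1000001 Δ1=1010001 Δ2=1011000 Δ3=1111010 Δ4=1011010 | 4Δ
t=1: Δ0=1011010 Δ1=1001010 | 1Δ
t=2: Δ0=1001010 Δ1=1011010 Δ2=1010010 Δ3=0110010 Δ4=0110000 Δ5=0010000 | 5Δ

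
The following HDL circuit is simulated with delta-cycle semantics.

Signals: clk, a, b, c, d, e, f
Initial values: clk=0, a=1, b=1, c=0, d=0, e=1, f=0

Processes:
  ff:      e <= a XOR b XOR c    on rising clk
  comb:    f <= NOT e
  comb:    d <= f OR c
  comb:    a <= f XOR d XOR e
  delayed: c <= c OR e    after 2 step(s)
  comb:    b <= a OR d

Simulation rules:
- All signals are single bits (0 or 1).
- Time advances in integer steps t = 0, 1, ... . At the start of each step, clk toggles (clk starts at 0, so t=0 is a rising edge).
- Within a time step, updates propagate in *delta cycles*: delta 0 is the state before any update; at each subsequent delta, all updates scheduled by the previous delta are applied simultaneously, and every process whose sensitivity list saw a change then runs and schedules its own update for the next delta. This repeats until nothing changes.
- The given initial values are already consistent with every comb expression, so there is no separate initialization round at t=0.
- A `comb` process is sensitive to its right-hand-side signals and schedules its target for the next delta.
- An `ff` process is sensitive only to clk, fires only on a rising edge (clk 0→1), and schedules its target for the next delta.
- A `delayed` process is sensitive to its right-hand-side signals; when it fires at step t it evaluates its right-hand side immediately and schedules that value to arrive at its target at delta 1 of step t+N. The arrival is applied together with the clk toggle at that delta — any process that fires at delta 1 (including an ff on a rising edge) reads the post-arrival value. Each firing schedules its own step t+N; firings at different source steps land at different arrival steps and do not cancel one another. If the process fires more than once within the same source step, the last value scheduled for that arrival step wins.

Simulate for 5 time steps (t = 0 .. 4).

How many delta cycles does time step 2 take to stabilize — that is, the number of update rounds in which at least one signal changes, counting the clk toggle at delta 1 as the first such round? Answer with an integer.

t0.Δ0 c=0 clk=0 b=1 e=1 a=1 d=0 f=0
t0.Δ1 c=0 clk=1 b=1 e=1 a=1 d=0 f=0
t0.Δ2 c=0 clk=1 b=1 e=0 a=1 d=0 f=0
t0.Δ3 c=0 clk=1 b=1 e=0 a=0 d=0 f=1
t0.Δ4 c=0 clk=1 b=0 e=0 a=1 d=1 f=1
t0.Δ5 c=0 clk=1 b=1 e=0 a=0 d=1 f=1
t1.Δ0 c=0 clk=1 b=1 e=0 a=0 d=1 f=1
t1.Δ1 c=0 clk=0 b=1 e=0 a=0 d=1 f=1
t2.Δ0 c=0 clk=0 b=1 e=0 a=0 d=1 f=1
t2.Δ1 c=0 clk=1 b=1 e=0 a=0 d=1 f=1
t2.Δ2 c=0 clk=1 b=1 e=1 a=0 d=1 f=1
t2.Δ3 c=0 clk=1 b=1 e=1 a=1 d=1 f=0
t2.Δ4 c=0 clk=1 b=1 e=1 a=0 d=0 f=0
t2.Δ5 c=0 clk=1 b=0 e=1 a=1 d=0 f=0
t2.Δ6 c=0 clk=1 b=1 e=1 a=1 d=0 f=0
t3.Δ0 c=0 clk=1 b=1 e=1 a=1 d=0 f=0
t3.Δ1 c=0 clk=0 b=1 e=1 a=1 d=0 f=0
t4.Δ0 c=0 clk=0 b=1 e=1 a=1 d=0 f=0
t4.Δ1 c=1 clk=1 b=1 e=1 a=1 d=0 f=0
t4.Δ2 c=1 clk=1 b=1 e=1 a=1 d=1 f=0
t4.Δ3 c=1 clk=1 b=1 e=1 a=0 d=1 f=0

6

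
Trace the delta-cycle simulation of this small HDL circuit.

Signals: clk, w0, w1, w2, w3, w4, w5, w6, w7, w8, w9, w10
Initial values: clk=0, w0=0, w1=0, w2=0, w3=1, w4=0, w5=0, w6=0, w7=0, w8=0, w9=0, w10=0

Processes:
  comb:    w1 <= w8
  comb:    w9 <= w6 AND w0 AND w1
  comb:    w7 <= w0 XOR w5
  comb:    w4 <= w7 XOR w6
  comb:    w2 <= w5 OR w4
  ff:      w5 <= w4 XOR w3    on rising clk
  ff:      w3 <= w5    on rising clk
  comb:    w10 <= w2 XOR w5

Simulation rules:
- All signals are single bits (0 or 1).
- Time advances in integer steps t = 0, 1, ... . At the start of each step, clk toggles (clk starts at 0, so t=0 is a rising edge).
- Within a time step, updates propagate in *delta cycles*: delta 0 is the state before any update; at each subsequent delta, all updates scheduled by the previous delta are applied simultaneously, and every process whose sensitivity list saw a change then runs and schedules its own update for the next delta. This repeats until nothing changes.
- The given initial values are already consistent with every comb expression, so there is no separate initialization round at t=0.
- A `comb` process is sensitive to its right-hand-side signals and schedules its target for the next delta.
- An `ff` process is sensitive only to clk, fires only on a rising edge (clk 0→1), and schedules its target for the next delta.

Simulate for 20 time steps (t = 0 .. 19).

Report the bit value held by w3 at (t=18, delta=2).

t=0 Δ0: w7=0 w2=0 w6=0 w3=1 w10=0 w9=0 w8=0 clk=0 w1=0 w0=0 w4=0 w5=0
  Δ1: clk:0→1
  Δ2: w3:1→0, w5:0→1
  Δ3: w7:0→1, w2:0→1, w10:0→1
  Δ4: w10:1→0, w4:0→1
  (4Δ to stable)
t=1 Δ0: w7=1 w2=1 w6=0 w3=0 w10=0 w9=0 w8=0 clk=1 w1=0 w0=0 w4=1 w5=1
  Δ1: clk:1→0
  (1Δ to stable)
t=2 Δ0: w7=1 w2=1 w6=0 w3=0 w10=0 w9=0 w8=0 clk=0 w1=0 w0=0 w4=1 w5=1
  Δ1: clk:0→1
  Δ2: w3:0→1
  (2Δ to stable)
t=3 Δ0: w7=1 w2=1 w6=0 w3=1 w10=0 w9=0 w8=0 clk=1 w1=0 w0=0 w4=1 w5=1
  Δ1: clk:1→0
  (1Δ to stable)
t=4 Δ0: w7=1 w2=1 w6=0 w3=1 w10=0 w9=0 w8=0 clk=0 w1=0 w0=0 w4=1 w5=1
  Δ1: clk:0→1
  Δ2: w5:1→0
  Δ3: w7:1→0, w10:0→1
  Δ4: w4:1→0
  Δ5: w2:1→0
  Δ6: w10:1→0
  (6Δ to stable)
t=5 Δ0: w7=0 w2=0 w6=0 w3=1 w10=0 w9=0 w8=0 clk=1 w1=0 w0=0 w4=0 w5=0
  Δ1: clk:1→0
  (1Δ to stable)
t=6 Δ0: w7=0 w2=0 w6=0 w3=1 w10=0 w9=0 w8=0 clk=0 w1=0 w0=0 w4=0 w5=0
  Δ1: clk:0→1
  Δ2: w3:1→0, w5:0→1
  Δ3: w7:0→1, w2:0→1, w10:0→1
  Δ4: w10:1→0, w4:0→1
  (4Δ to stable)
t=7 Δ0: w7=1 w2=1 w6=0 w3=0 w10=0 w9=0 w8=0 clk=1 w1=0 w0=0 w4=1 w5=1
  Δ1: clk:1→0
  (1Δ to stable)
t=8 Δ0: w7=1 w2=1 w6=0 w3=0 w10=0 w9=0 w8=0 clk=0 w1=0 w0=0 w4=1 w5=1
  Δ1: clk:0→1
  Δ2: w3:0→1
  (2Δ to stable)
t=9 Δ0: w7=1 w2=1 w6=0 w3=1 w10=0 w9=0 w8=0 clk=1 w1=0 w0=0 w4=1 w5=1
  Δ1: clk:1→0
  (1Δ to stable)
t=10 Δ0: w7=1 w2=1 w6=0 w3=1 w10=0 w9=0 w8=0 clk=0 w1=0 w0=0 w4=1 w5=1
  Δ1: clk:0→1
  Δ2: w5:1→0
  Δ3: w7:1→0, w10:0→1
  Δ4: w4:1→0
  Δ5: w2:1→0
  Δ6: w10:1→0
  (6Δ to stable)
t=11 Δ0: w7=0 w2=0 w6=0 w3=1 w10=0 w9=0 w8=0 clk=1 w1=0 w0=0 w4=0 w5=0
  Δ1: clk:1→0
  (1Δ to stable)
t=12 Δ0: w7=0 w2=0 w6=0 w3=1 w10=0 w9=0 w8=0 clk=0 w1=0 w0=0 w4=0 w5=0
  Δ1: clk:0→1
  Δ2: w3:1→0, w5:0→1
  Δ3: w7:0→1, w2:0→1, w10:0→1
  Δ4: w10:1→0, w4:0→1
  (4Δ to stable)
t=13 Δ0: w7=1 w2=1 w6=0 w3=0 w10=0 w9=0 w8=0 clk=1 w1=0 w0=0 w4=1 w5=1
  Δ1: clk:1→0
  (1Δ to stable)
t=14 Δ0: w7=1 w2=1 w6=0 w3=0 w10=0 w9=0 w8=0 clk=0 w1=0 w0=0 w4=1 w5=1
  Δ1: clk:0→1
  Δ2: w3:0→1
  (2Δ to stable)
t=15 Δ0: w7=1 w2=1 w6=0 w3=1 w10=0 w9=0 w8=0 clk=1 w1=0 w0=0 w4=1 w5=1
  Δ1: clk:1→0
  (1Δ to stable)
t=16 Δ0: w7=1 w2=1 w6=0 w3=1 w10=0 w9=0 w8=0 clk=0 w1=0 w0=0 w4=1 w5=1
  Δ1: clk:0→1
  Δ2: w5:1→0
  Δ3: w7:1→0, w10:0→1
  Δ4: w4:1→0
  Δ5: w2:1→0
  Δ6: w10:1→0
  (6Δ to stable)
t=17 Δ0: w7=0 w2=0 w6=0 w3=1 w10=0 w9=0 w8=0 clk=1 w1=0 w0=0 w4=0 w5=0
  Δ1: clk:1→0
  (1Δ to stable)
t=18 Δ0: w7=0 w2=0 w6=0 w3=1 w10=0 w9=0 w8=0 clk=0 w1=0 w0=0 w4=0 w5=0
  Δ1: clk:0→1
  Δ2: w3:1→0, w5:0→1
  Δ3: w7:0→1, w2:0→1, w10:0→1
  Δ4: w10:1→0, w4:0→1
  (4Δ to stable)
t=19 Δ0: w7=1 w2=1 w6=0 w3=0 w10=0 w9=0 w8=0 clk=1 w1=0 w0=0 w4=1 w5=1
  Δ1: clk:1→0
  (1Δ to stable)

0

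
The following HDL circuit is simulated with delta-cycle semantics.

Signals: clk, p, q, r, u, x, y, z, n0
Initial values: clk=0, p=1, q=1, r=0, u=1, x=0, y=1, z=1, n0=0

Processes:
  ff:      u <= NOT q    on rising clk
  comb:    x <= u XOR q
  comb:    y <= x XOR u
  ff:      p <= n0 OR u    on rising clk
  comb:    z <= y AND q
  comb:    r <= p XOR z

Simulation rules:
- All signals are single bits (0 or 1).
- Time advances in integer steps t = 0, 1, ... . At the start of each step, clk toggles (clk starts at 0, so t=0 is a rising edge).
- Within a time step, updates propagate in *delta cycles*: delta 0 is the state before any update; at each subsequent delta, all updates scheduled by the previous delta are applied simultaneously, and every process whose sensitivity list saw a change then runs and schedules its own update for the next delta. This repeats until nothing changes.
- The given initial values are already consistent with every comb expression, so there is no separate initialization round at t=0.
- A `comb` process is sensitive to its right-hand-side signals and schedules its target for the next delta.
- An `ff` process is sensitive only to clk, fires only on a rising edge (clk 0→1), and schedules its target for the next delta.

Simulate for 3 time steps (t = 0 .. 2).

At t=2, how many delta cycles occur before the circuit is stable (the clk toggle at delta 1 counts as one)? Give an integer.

3

t=0 Δ0: y=1 p=1 q=1 u=1 z=1 r=0 clk=0 n0=0 x=0
  Δ1: clk:0→1
  Δ2: u:1→0
  Δ3: y:1→0, x:0→1
  Δ4: y:0→1, z:1→0
  Δ5: z:0→1, r:0→1
  Δ6: r:1→0
  (6Δ to stable)
t=1 Δ0: y=1 p=1 q=1 u=0 z=1 r=0 clk=1 n0=0 x=1
  Δ1: clk:1→0
  (1Δ to stable)
t=2 Δ0: y=1 p=1 q=1 u=0 z=1 r=0 clk=0 n0=0 x=1
  Δ1: clk:0→1
  Δ2: p:1→0
  Δ3: r:0→1
  (3Δ to stable)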